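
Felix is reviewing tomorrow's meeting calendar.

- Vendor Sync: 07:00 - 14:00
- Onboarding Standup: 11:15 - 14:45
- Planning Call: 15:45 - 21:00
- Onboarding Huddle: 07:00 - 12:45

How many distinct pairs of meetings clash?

Sorted by start: Onboarding Huddle, Vendor Sync, Onboarding Standup, Planning Call.
Vendor Sync starts before Onboarding Huddle ends → Onboarding Huddle and Vendor Sync overlap.
Onboarding Standup starts before Onboarding Huddle ends → Onboarding Huddle and Onboarding Standup overlap.
Planning Call starts after Onboarding Huddle ends.
Onboarding Standup starts before Vendor Sync ends → Vendor Sync and Onboarding Standup overlap.
Planning Call starts after Vendor Sync ends.
Planning Call starts after Onboarding Standup ends.
Overlapping pairs: Onboarding Huddle & Onboarding Standup, Onboarding Huddle & Vendor Sync, Onboarding Standup & Vendor Sync — 3 in total.

3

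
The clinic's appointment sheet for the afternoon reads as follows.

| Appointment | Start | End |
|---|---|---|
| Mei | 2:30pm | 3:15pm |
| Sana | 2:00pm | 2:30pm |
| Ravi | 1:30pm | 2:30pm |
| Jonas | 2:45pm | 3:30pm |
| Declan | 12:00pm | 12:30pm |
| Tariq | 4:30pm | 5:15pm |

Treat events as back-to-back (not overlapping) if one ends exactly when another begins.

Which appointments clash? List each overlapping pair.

Sorted by start: Declan, Ravi, Sana, Mei, Jonas, Tariq.
Ravi starts after Declan ends, so nothing later overlaps Declan either.
Sana starts before Ravi ends → Ravi and Sana overlap.
Mei starts exactly when Ravi ends (back-to-back, no overlap), so nothing later overlaps Ravi either.
Mei starts exactly when Sana ends (back-to-back, no overlap), so nothing later overlaps Sana either.
Jonas starts before Mei ends → Mei and Jonas overlap.
Tariq starts after Mei ends.
Tariq starts after Jonas ends.

Jonas & Mei, Ravi & Sana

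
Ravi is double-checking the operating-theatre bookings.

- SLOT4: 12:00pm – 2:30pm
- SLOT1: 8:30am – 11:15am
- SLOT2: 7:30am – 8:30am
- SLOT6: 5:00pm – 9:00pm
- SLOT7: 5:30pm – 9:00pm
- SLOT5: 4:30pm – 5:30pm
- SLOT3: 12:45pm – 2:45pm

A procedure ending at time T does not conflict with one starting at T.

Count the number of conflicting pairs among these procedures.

Two intervals overlap when each starts before the other ends.
Sorted by start: SLOT2, SLOT1, SLOT4, SLOT3, SLOT5, SLOT6, SLOT7.
SLOT1 starts exactly when SLOT2 ends (back-to-back, no overlap) — done with SLOT2.
SLOT4 starts after SLOT1 ends — done with SLOT1.
SLOT3 starts before SLOT4 ends → SLOT4 and SLOT3 overlap.
SLOT5 starts after SLOT4 ends — done with SLOT4.
SLOT5 starts after SLOT3 ends — done with SLOT3.
SLOT6 starts before SLOT5 ends → SLOT5 and SLOT6 overlap.
SLOT7 starts exactly when SLOT5 ends (back-to-back, no overlap).
SLOT7 starts before SLOT6 ends → SLOT6 and SLOT7 overlap.
Overlapping pairs: SLOT3 & SLOT4, SLOT5 & SLOT6, SLOT6 & SLOT7 — 3 in total.

3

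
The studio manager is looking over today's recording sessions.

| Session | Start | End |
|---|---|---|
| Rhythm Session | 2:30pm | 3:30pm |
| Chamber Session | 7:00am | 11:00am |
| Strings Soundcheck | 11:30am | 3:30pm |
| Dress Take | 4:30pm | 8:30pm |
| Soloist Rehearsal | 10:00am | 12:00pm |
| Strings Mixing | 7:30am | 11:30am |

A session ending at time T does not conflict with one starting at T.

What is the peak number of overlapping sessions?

3

Walk through starts and ends in time order (an end at T is processed before a start at T):
7:00am start Chamber Session → 1
7:30am start Strings Mixing → 2
10:00am start Soloist Rehearsal → 3
11:00am end Chamber Session → 2
11:30am end Strings Mixing → 1
11:30am start Strings Soundcheck → 2
12:00pm end Soloist Rehearsal → 1
2:30pm start Rhythm Session → 2
3:30pm end Rhythm Session → 1
3:30pm end Strings Soundcheck → 0
4:30pm start Dress Take → 1
8:30pm end Dress Take → 0
Peak is 3, at 10:00am (Chamber Session, Soloist Rehearsal, Strings Mixing).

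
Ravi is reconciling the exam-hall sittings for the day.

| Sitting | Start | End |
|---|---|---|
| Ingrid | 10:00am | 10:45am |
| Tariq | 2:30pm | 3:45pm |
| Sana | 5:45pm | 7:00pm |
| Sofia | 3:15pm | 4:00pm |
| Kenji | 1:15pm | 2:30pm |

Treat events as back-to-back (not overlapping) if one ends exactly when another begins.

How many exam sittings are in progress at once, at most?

2

Sweep the timeline, counting +1 at each start and −1 at each end (ends before starts at a tie):
10:00am start Ingrid → 1
10:45am end Ingrid → 0
1:15pm start Kenji → 1
2:30pm end Kenji → 0
2:30pm start Tariq → 1
3:15pm start Sofia → 2
3:45pm end Tariq → 1
4:00pm end Sofia → 0
5:45pm start Sana → 1
7:00pm end Sana → 0
Peak is 2, at 3:15pm (Sofia, Tariq).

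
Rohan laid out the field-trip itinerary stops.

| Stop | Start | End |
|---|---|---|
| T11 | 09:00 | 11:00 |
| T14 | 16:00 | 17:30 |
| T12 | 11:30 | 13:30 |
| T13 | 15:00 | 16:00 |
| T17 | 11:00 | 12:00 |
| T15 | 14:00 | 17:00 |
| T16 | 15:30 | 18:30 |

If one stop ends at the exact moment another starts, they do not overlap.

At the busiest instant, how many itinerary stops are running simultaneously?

3

Walk through starts and ends in time order (an end at T is processed before a start at T):
09:00 start T11 → 1
11:00 end T11 → 0
11:00 start T17 → 1
11:30 start T12 → 2
12:00 end T17 → 1
13:30 end T12 → 0
14:00 start T15 → 1
15:00 start T13 → 2
15:30 start T16 → 3
16:00 end T13 → 2
16:00 start T14 → 3
17:00 end T15 → 2
17:30 end T14 → 1
18:30 end T16 → 0
Peak is 3, at 15:30 (T13, T15, T16).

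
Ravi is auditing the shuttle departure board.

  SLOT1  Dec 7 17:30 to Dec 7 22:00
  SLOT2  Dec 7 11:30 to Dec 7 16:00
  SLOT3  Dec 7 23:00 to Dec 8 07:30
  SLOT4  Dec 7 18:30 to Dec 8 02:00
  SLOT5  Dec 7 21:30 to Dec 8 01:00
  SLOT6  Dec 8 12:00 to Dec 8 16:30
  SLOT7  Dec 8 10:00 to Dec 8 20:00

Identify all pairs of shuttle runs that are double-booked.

Check each pair: they overlap iff neither finishes before the other starts.
Sorted by start: SLOT2, SLOT1, SLOT4, SLOT5, SLOT3, SLOT7, SLOT6.
SLOT1 starts after SLOT2 ends — done with SLOT2.
SLOT4 starts before SLOT1 ends → SLOT1 and SLOT4 overlap.
SLOT5 starts before SLOT1 ends → SLOT1 and SLOT5 overlap.
SLOT3 starts after SLOT1 ends — done with SLOT1.
SLOT5 starts before SLOT4 ends → SLOT4 and SLOT5 overlap.
SLOT3 starts before SLOT4 ends → SLOT4 and SLOT3 overlap.
SLOT7 starts after SLOT4 ends — done with SLOT4.
SLOT3 starts before SLOT5 ends → SLOT5 and SLOT3 overlap.
SLOT7 starts after SLOT5 ends — done with SLOT5.
SLOT7 starts after SLOT3 ends — done with SLOT3.
SLOT6 starts before SLOT7 ends → SLOT7 and SLOT6 overlap.

SLOT1 & SLOT4, SLOT1 & SLOT5, SLOT3 & SLOT4, SLOT3 & SLOT5, SLOT4 & SLOT5, SLOT6 & SLOT7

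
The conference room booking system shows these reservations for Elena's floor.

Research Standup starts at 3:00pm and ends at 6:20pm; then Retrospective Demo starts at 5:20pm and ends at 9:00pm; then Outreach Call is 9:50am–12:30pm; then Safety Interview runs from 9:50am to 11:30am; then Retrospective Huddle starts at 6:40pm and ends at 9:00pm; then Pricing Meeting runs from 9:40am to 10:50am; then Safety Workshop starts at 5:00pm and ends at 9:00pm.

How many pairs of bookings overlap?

8

Sorted by start: Pricing Meeting, Safety Interview, Outreach Call, Research Standup, Safety Workshop, Retrospective Demo, Retrospective Huddle.
Safety Interview starts before Pricing Meeting ends → Pricing Meeting and Safety Interview overlap.
Outreach Call starts before Pricing Meeting ends → Pricing Meeting and Outreach Call overlap.
Research Standup starts after Pricing Meeting ends, so nothing later overlaps Pricing Meeting either.
Outreach Call starts before Safety Interview ends → Safety Interview and Outreach Call overlap.
Research Standup starts after Safety Interview ends, so nothing later overlaps Safety Interview either.
Research Standup starts after Outreach Call ends, so nothing later overlaps Outreach Call either.
Safety Workshop starts before Research Standup ends → Research Standup and Safety Workshop overlap.
Retrospective Demo starts before Research Standup ends → Research Standup and Retrospective Demo overlap.
Retrospective Huddle starts after Research Standup ends.
Retrospective Demo starts before Safety Workshop ends → Safety Workshop and Retrospective Demo overlap.
Retrospective Huddle starts before Safety Workshop ends → Safety Workshop and Retrospective Huddle overlap.
Retrospective Huddle starts before Retrospective Demo ends → Retrospective Demo and Retrospective Huddle overlap.
Overlapping pairs: Outreach Call & Pricing Meeting, Outreach Call & Safety Interview, Pricing Meeting & Safety Interview, Research Standup & Retrospective Demo, Research Standup & Safety Workshop, Retrospective Demo & Retrospective Huddle, Retrospective Demo & Safety Workshop, Retrospective Huddle & Safety Workshop — 8 in total.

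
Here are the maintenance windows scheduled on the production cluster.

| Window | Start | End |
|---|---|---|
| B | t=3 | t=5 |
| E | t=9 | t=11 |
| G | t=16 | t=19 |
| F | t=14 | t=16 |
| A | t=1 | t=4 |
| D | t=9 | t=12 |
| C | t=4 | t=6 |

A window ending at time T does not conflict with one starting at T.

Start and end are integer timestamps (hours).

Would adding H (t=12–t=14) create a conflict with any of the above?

No — it doesn't clash with anything

A: ends t=4 at or before H starts t=12 → clear.
B: ends t=5 at or before H starts t=12 → clear.
C: ends t=6 at or before H starts t=12 → clear.
D: ends t=12 at or before H starts t=12 → clear.
E: ends t=11 at or before H starts t=12 → clear.
F: starts t=14 at or after H ends t=14 → clear.
G: starts t=16 at or after H ends t=14 → clear.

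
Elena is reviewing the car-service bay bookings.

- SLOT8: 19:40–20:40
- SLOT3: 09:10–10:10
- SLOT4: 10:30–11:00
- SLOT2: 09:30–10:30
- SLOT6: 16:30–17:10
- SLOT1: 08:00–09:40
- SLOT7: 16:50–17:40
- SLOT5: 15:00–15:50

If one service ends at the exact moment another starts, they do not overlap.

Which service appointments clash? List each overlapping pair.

SLOT1 & SLOT2, SLOT1 & SLOT3, SLOT2 & SLOT3, SLOT6 & SLOT7

Two intervals overlap when each starts before the other ends.
Sorted by start: SLOT1, SLOT3, SLOT2, SLOT4, SLOT5, SLOT6, SLOT7, SLOT8.
SLOT3 starts before SLOT1 ends → SLOT1 and SLOT3 overlap.
SLOT2 starts before SLOT1 ends → SLOT1 and SLOT2 overlap.
SLOT4 starts after SLOT1 ends, so SLOT1 has no further overlaps.
SLOT2 starts before SLOT3 ends → SLOT3 and SLOT2 overlap.
SLOT4 starts after SLOT3 ends, so SLOT3 has no further overlaps.
SLOT4 starts exactly when SLOT2 ends (back-to-back, no overlap), so SLOT2 has no further overlaps.
SLOT5 starts after SLOT4 ends, so SLOT4 has no further overlaps.
SLOT6 starts after SLOT5 ends, so SLOT5 has no further overlaps.
SLOT7 starts before SLOT6 ends → SLOT6 and SLOT7 overlap.
SLOT8 starts after SLOT6 ends.
SLOT8 starts after SLOT7 ends.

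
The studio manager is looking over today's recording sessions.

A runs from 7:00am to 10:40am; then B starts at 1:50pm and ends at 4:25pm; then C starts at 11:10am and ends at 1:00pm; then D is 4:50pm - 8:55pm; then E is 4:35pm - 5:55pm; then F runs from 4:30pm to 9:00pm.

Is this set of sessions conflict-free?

No

Sorted by start: A, C, B, F, E, D.
C starts after A ends — done with A.
B starts after C ends — done with C.
F starts after B ends — done with B.
E starts before F ends → F and E overlap.
That's a conflict, so the schedule is not conflict-free.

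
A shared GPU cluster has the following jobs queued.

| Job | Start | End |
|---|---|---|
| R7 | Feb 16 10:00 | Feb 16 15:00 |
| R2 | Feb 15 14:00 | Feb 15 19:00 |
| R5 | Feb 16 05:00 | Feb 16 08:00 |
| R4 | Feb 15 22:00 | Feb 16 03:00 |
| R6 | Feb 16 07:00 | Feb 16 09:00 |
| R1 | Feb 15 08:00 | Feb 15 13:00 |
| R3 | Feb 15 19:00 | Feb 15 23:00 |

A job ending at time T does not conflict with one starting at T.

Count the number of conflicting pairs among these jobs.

2

Sorted by start: R1, R2, R3, R4, R5, R6, R7.
R2 starts after R1 ends — done with R1.
R3 starts exactly when R2 ends (back-to-back, no overlap) — done with R2.
R4 starts before R3 ends → R3 and R4 overlap.
R5 starts after R3 ends — done with R3.
R5 starts after R4 ends — done with R4.
R6 starts before R5 ends → R5 and R6 overlap.
R7 starts after R5 ends.
R7 starts after R6 ends.
Overlapping pairs: R3 & R4, R5 & R6 — 2 in total.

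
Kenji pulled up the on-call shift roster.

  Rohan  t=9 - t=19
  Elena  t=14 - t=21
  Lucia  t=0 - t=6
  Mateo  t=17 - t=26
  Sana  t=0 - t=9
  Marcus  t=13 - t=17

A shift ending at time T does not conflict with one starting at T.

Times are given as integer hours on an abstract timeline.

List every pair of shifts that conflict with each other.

Sorted by start: Sana, Lucia, Rohan, Marcus, Elena, Mateo.
Lucia starts before Sana ends → Sana and Lucia overlap.
Rohan starts exactly when Sana ends (back-to-back, no overlap), so Sana has no further overlaps.
Rohan starts after Lucia ends, so Lucia has no further overlaps.
Marcus starts before Rohan ends → Rohan and Marcus overlap.
Elena starts before Rohan ends → Rohan and Elena overlap.
Mateo starts before Rohan ends → Rohan and Mateo overlap.
Elena starts before Marcus ends → Marcus and Elena overlap.
Mateo starts exactly when Marcus ends (back-to-back, no overlap).
Mateo starts before Elena ends → Elena and Mateo overlap.

Elena & Marcus, Elena & Mateo, Elena & Rohan, Lucia & Sana, Marcus & Rohan, Mateo & Rohan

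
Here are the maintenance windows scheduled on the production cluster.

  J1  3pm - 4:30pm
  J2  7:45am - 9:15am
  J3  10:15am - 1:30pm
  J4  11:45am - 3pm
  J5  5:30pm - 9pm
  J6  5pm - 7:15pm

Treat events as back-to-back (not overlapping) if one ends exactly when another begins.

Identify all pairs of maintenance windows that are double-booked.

Sorted by start: J2, J3, J4, J1, J6, J5.
J3 starts after J2 ends — done with J2.
J4 starts before J3 ends → J3 and J4 overlap.
J1 starts after J3 ends — done with J3.
J1 starts exactly when J4 ends (back-to-back, no overlap) — done with J4.
J6 starts after J1 ends — done with J1.
J5 starts before J6 ends → J6 and J5 overlap.

J3 & J4, J5 & J6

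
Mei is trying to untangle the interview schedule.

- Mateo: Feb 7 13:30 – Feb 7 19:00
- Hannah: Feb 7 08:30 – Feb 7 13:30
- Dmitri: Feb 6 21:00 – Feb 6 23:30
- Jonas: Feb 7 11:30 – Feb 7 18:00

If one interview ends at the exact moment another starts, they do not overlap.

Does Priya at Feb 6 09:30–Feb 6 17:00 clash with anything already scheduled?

Dmitri: starts Feb 6 21:00 at or after Priya ends Feb 6 17:00 → clear.
Hannah: starts Feb 7 08:30 at or after Priya ends Feb 6 17:00 → clear.
Jonas: starts Feb 7 11:30 at or after Priya ends Feb 6 17:00 → clear.
Mateo: starts Feb 7 13:30 at or after Priya ends Feb 6 17:00 → clear.

No — it doesn't clash with anything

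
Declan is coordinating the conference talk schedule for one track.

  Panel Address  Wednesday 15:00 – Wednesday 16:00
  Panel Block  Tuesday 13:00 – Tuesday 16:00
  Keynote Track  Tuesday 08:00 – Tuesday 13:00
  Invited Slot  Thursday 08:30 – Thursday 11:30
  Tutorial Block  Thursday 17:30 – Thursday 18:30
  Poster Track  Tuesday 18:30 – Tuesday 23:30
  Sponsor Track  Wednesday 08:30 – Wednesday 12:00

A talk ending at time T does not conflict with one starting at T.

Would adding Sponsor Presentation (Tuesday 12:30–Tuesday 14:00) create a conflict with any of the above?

Yes — it overlaps Keynote Track, Panel Block

Keynote Track: starts Tuesday 08:00 before Sponsor Presentation ends Tuesday 14:00, and ends Tuesday 13:00 after Sponsor Presentation starts Tuesday 12:30 → overlap.
Panel Block: starts Tuesday 13:00 before Sponsor Presentation ends Tuesday 14:00, and ends Tuesday 16:00 after Sponsor Presentation starts Tuesday 12:30 → overlap.
Poster Track: starts Tuesday 18:30 at or after Sponsor Presentation ends Tuesday 14:00 → clear.
Sponsor Track: starts Wednesday 08:30 at or after Sponsor Presentation ends Tuesday 14:00 → clear.
Panel Address: starts Wednesday 15:00 at or after Sponsor Presentation ends Tuesday 14:00 → clear.
Invited Slot: starts Thursday 08:30 at or after Sponsor Presentation ends Tuesday 14:00 → clear.
Tutorial Block: starts Thursday 17:30 at or after Sponsor Presentation ends Tuesday 14:00 → clear.
Sponsor Presentation overlaps Keynote Track, Panel Block.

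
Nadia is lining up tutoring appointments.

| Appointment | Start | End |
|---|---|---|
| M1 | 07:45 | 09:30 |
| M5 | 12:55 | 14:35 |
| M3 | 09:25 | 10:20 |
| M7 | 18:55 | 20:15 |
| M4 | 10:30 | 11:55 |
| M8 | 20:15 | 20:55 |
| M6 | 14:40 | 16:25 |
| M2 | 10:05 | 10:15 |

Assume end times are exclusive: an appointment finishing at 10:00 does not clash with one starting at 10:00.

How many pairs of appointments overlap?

Sorted by start: M1, M3, M2, M4, M5, M6, M7, M8.
M3 starts before M1 ends → M1 and M3 overlap.
M2 starts after M1 ends; M1 is clear from here.
M2 starts before M3 ends → M3 and M2 overlap.
M4 starts after M3 ends; M3 is clear from here.
M4 starts after M2 ends; M2 is clear from here.
M5 starts after M4 ends; M4 is clear from here.
M6 starts after M5 ends; M5 is clear from here.
M7 starts after M6 ends; M6 is clear from here.
M8 starts exactly when M7 ends (back-to-back, no overlap).
Overlapping pairs: M1 & M3, M2 & M3 — 2 in total.

2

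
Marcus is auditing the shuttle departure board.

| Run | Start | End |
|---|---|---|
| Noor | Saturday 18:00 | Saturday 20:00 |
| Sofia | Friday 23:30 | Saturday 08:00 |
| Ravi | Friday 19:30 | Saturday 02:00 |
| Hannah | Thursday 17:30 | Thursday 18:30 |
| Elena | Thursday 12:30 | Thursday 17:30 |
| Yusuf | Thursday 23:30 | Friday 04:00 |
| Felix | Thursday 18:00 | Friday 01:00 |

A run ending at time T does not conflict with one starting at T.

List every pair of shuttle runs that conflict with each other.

Sorted by start: Elena, Hannah, Felix, Yusuf, Ravi, Sofia, Noor.
Hannah starts exactly when Elena ends (back-to-back, no overlap) — done with Elena.
Felix starts before Hannah ends → Hannah and Felix overlap.
Yusuf starts after Hannah ends — done with Hannah.
Yusuf starts before Felix ends → Felix and Yusuf overlap.
Ravi starts after Felix ends — done with Felix.
Ravi starts after Yusuf ends — done with Yusuf.
Sofia starts before Ravi ends → Ravi and Sofia overlap.
Noor starts after Ravi ends.
Noor starts after Sofia ends.

Felix & Hannah, Felix & Yusuf, Ravi & Sofia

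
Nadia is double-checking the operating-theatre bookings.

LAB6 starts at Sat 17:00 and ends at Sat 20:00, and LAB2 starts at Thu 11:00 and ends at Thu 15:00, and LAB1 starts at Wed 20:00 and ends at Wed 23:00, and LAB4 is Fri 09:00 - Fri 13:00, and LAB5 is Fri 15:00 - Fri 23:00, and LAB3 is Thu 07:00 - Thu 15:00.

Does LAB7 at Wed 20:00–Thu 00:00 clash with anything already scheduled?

Yes — it overlaps LAB1

LAB1: starts Wed 20:00 before LAB7 ends Thu 00:00, and ends Wed 23:00 after LAB7 starts Wed 20:00 → overlap.
LAB3: starts Thu 07:00 at or after LAB7 ends Thu 00:00 → clear.
LAB2: starts Thu 11:00 at or after LAB7 ends Thu 00:00 → clear.
LAB4: starts Fri 09:00 at or after LAB7 ends Thu 00:00 → clear.
LAB5: starts Fri 15:00 at or after LAB7 ends Thu 00:00 → clear.
LAB6: starts Sat 17:00 at or after LAB7 ends Thu 00:00 → clear.
LAB7 overlaps LAB1.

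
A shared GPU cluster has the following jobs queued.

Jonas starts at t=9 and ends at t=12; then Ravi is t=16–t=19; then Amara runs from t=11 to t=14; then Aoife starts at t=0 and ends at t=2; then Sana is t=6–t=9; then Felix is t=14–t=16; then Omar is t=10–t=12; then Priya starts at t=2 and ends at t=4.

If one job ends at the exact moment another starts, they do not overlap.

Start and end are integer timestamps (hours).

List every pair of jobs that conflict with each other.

Sorted by start: Aoife, Priya, Sana, Jonas, Omar, Amara, Felix, Ravi.
Priya starts exactly when Aoife ends (back-to-back, no overlap) — done with Aoife.
Sana starts after Priya ends — done with Priya.
Jonas starts exactly when Sana ends (back-to-back, no overlap) — done with Sana.
Omar starts before Jonas ends → Jonas and Omar overlap.
Amara starts before Jonas ends → Jonas and Amara overlap.
Felix starts after Jonas ends — done with Jonas.
Amara starts before Omar ends → Omar and Amara overlap.
Felix starts after Omar ends — done with Omar.
Felix starts exactly when Amara ends (back-to-back, no overlap) — done with Amara.
Ravi starts exactly when Felix ends (back-to-back, no overlap).

Amara & Jonas, Amara & Omar, Jonas & Omar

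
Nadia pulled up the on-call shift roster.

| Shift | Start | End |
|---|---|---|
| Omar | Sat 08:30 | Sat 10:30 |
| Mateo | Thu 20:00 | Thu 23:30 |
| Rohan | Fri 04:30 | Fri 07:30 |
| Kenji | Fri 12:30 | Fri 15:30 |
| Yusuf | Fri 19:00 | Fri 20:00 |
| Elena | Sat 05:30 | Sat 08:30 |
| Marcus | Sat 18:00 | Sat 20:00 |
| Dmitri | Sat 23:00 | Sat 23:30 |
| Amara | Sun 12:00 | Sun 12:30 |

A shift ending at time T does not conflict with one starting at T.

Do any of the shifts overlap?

Sorted by start: Mateo, Rohan, Kenji, Yusuf, Elena, Omar, Marcus, Dmitri, Amara.
Rohan starts after Mateo ends, so nothing later overlaps Mateo either.
Kenji starts after Rohan ends, so nothing later overlaps Rohan either.
Yusuf starts after Kenji ends, so nothing later overlaps Kenji either.
Elena starts after Yusuf ends, so nothing later overlaps Yusuf either.
Omar starts exactly when Elena ends (back-to-back, no overlap), so nothing later overlaps Elena either.
Marcus starts after Omar ends, so nothing later overlaps Omar either.
Dmitri starts after Marcus ends, so nothing later overlaps Marcus either.
Amara starts after Dmitri ends.
Every pair is clear; the schedule has no overlaps.

No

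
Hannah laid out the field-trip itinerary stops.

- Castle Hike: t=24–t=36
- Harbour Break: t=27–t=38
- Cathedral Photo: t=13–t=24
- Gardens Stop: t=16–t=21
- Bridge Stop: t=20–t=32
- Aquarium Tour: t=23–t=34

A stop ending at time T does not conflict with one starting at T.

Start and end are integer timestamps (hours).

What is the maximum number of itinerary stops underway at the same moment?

Sort all start/end points and keep a running count:
t=13 start Cathedral Photo → 1
t=16 start Gardens Stop → 2
t=20 start Bridge Stop → 3
t=21 end Gardens Stop → 2
t=23 start Aquarium Tour → 3
t=24 end Cathedral Photo → 2
t=24 start Castle Hike → 3
t=27 start Harbour Break → 4
t=32 end Bridge Stop → 3
t=34 end Aquarium Tour → 2
t=36 end Castle Hike → 1
t=38 end Harbour Break → 0
Peak is 4, at t=27 (Aquarium Tour, Bridge Stop, Castle Hike, Harbour Break).

4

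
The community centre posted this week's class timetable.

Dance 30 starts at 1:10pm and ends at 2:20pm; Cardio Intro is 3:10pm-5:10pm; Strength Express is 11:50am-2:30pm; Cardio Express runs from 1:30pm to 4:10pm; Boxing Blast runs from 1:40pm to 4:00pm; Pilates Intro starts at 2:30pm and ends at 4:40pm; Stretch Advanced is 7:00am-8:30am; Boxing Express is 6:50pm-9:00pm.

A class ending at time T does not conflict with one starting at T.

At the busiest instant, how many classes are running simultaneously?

Sort all start/end points and keep a running count:
7:00am start Stretch Advanced → 1
8:30am end Stretch Advanced → 0
11:50am start Strength Express → 1
1:10pm start Dance 30 → 2
1:30pm start Cardio Express → 3
1:40pm start Boxing Blast → 4
2:20pm end Dance 30 → 3
2:30pm end Strength Express → 2
2:30pm start Pilates Intro → 3
3:10pm start Cardio Intro → 4
4:00pm end Boxing Blast → 3
4:10pm end Cardio Express → 2
4:40pm end Pilates Intro → 1
5:10pm end Cardio Intro → 0
6:50pm start Boxing Express → 1
9:00pm end Boxing Express → 0
Peak is 4, at 1:40pm (Boxing Blast, Cardio Express, Dance 30, Strength Express).

4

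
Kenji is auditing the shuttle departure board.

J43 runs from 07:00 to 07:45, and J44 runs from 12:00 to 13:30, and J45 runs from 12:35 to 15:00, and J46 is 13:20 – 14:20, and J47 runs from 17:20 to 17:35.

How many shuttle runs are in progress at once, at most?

Sort all start/end points and keep a running count:
07:00 start J43 → 1
07:45 end J43 → 0
12:00 start J44 → 1
12:35 start J45 → 2
13:20 start J46 → 3
13:30 end J44 → 2
14:20 end J46 → 1
15:00 end J45 → 0
17:20 start J47 → 1
17:35 end J47 → 0
Peak is 3, at 13:20 (J44, J45, J46).

3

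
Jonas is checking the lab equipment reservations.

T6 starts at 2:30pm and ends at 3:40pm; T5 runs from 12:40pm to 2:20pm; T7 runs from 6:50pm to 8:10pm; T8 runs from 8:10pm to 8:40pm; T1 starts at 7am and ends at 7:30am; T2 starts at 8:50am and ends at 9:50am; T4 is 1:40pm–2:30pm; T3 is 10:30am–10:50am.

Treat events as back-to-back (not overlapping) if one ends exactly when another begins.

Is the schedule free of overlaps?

No

Sorted by start: T1, T2, T3, T5, T4, T6, T7, T8.
T2 starts after T1 ends, so nothing later overlaps T1 either.
T3 starts after T2 ends, so nothing later overlaps T2 either.
T5 starts after T3 ends, so nothing later overlaps T3 either.
T4 starts before T5 ends → T5 and T4 overlap.
That's a conflict, so the schedule is not conflict-free.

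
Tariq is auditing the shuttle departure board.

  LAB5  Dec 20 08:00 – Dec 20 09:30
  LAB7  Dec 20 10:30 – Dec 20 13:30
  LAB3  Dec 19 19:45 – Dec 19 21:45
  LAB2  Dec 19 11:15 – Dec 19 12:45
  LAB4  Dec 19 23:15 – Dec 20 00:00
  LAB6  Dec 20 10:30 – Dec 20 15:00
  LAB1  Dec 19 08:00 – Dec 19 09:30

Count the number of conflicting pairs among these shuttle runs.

Sorted by start: LAB1, LAB2, LAB3, LAB4, LAB5, LAB6, LAB7.
LAB2 starts after LAB1 ends — done with LAB1.
LAB3 starts after LAB2 ends — done with LAB2.
LAB4 starts after LAB3 ends — done with LAB3.
LAB5 starts after LAB4 ends — done with LAB4.
LAB6 starts after LAB5 ends — done with LAB5.
LAB7 starts before LAB6 ends → LAB6 and LAB7 overlap.
Overlapping pairs: LAB6 & LAB7 — 1 in total.

1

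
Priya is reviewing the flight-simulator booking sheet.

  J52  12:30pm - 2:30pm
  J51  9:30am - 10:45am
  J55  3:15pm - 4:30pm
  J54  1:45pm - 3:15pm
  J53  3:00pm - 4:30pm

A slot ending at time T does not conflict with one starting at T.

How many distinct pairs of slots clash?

3

Two intervals overlap when each starts before the other ends.
Sorted by start: J51, J52, J54, J53, J55.
J52 starts after J51 ends, so J51 has no further overlaps.
J54 starts before J52 ends → J52 and J54 overlap.
J53 starts after J52 ends, so J52 has no further overlaps.
J53 starts before J54 ends → J54 and J53 overlap.
J55 starts exactly when J54 ends (back-to-back, no overlap).
J55 starts before J53 ends → J53 and J55 overlap.
Overlapping pairs: J52 & J54, J53 & J54, J53 & J55 — 3 in total.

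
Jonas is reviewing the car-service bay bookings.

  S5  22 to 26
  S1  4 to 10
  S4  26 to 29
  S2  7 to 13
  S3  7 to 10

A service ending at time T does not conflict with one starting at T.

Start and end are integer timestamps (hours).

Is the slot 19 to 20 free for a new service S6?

Yes — the slot is free

S1: ends 10 at or before S6 starts 19 → clear.
S2: ends 13 at or before S6 starts 19 → clear.
S3: ends 10 at or before S6 starts 19 → clear.
S5: starts 22 at or after S6 ends 20 → clear.
S4: starts 26 at or after S6 ends 20 → clear.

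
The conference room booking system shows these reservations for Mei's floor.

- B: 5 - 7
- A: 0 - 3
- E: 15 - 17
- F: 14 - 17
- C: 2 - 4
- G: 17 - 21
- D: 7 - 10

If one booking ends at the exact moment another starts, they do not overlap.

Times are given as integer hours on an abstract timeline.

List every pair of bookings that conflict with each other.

Sorted by start: A, C, B, D, F, E, G.
C starts before A ends → A and C overlap.
B starts after A ends, so A has no further overlaps.
B starts after C ends, so C has no further overlaps.
D starts exactly when B ends (back-to-back, no overlap), so B has no further overlaps.
F starts after D ends, so D has no further overlaps.
E starts before F ends → F and E overlap.
G starts exactly when F ends (back-to-back, no overlap).
G starts exactly when E ends (back-to-back, no overlap).

A & C, E & F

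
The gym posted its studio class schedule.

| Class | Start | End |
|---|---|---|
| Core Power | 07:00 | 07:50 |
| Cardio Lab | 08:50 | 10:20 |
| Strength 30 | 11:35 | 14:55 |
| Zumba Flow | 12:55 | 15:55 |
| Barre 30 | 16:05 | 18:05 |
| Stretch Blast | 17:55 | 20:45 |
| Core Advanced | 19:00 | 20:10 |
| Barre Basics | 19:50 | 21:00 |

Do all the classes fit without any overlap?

No

Two intervals overlap when each starts before the other ends.
Sorted by start: Core Power, Cardio Lab, Strength 30, Zumba Flow, Barre 30, Stretch Blast, Core Advanced, Barre Basics.
Cardio Lab starts after Core Power ends, so nothing later overlaps Core Power either.
Strength 30 starts after Cardio Lab ends, so nothing later overlaps Cardio Lab either.
Zumba Flow starts before Strength 30 ends → Strength 30 and Zumba Flow overlap.
That's a conflict, so the schedule is not conflict-free.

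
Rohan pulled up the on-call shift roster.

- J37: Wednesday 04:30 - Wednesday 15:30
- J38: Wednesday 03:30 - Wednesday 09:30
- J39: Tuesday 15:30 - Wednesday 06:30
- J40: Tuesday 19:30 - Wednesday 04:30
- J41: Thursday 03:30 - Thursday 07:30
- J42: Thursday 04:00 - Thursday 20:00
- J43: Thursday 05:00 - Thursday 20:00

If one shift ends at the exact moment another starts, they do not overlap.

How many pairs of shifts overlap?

8

Sorted by start: J39, J40, J38, J37, J41, J42, J43.
J40 starts before J39 ends → J39 and J40 overlap.
J38 starts before J39 ends → J39 and J38 overlap.
J37 starts before J39 ends → J39 and J37 overlap.
J41 starts after J39 ends — done with J39.
J38 starts before J40 ends → J40 and J38 overlap.
J37 starts exactly when J40 ends (back-to-back, no overlap) — done with J40.
J37 starts before J38 ends → J38 and J37 overlap.
J41 starts after J38 ends — done with J38.
J41 starts after J37 ends — done with J37.
J42 starts before J41 ends → J41 and J42 overlap.
J43 starts before J41 ends → J41 and J43 overlap.
J43 starts before J42 ends → J42 and J43 overlap.
Overlapping pairs: J37 & J38, J37 & J39, J38 & J39, J38 & J40, J39 & J40, J41 & J42, J41 & J43, J42 & J43 — 8 in total.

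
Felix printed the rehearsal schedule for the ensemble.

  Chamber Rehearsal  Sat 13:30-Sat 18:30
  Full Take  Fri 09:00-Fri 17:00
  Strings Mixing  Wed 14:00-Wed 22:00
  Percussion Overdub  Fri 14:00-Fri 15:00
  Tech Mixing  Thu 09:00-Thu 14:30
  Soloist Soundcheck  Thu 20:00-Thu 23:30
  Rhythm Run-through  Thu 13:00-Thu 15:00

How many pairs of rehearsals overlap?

Sorted by start: Strings Mixing, Tech Mixing, Rhythm Run-through, Soloist Soundcheck, Full Take, Percussion Overdub, Chamber Rehearsal.
Tech Mixing starts after Strings Mixing ends — done with Strings Mixing.
Rhythm Run-through starts before Tech Mixing ends → Tech Mixing and Rhythm Run-through overlap.
Soloist Soundcheck starts after Tech Mixing ends — done with Tech Mixing.
Soloist Soundcheck starts after Rhythm Run-through ends — done with Rhythm Run-through.
Full Take starts after Soloist Soundcheck ends — done with Soloist Soundcheck.
Percussion Overdub starts before Full Take ends → Full Take and Percussion Overdub overlap.
Chamber Rehearsal starts after Full Take ends.
Chamber Rehearsal starts after Percussion Overdub ends.
Overlapping pairs: Full Take & Percussion Overdub, Rhythm Run-through & Tech Mixing — 2 in total.

2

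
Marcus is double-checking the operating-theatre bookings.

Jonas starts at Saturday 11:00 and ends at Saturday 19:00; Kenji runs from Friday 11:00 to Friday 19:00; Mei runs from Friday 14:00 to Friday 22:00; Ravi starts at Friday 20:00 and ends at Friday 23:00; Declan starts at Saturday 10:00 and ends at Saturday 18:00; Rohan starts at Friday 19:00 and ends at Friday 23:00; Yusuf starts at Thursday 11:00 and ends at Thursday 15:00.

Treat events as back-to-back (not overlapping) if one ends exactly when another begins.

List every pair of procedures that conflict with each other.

Two intervals overlap when each starts before the other ends.
Sorted by start: Yusuf, Kenji, Mei, Rohan, Ravi, Declan, Jonas.
Kenji starts after Yusuf ends, so nothing later overlaps Yusuf either.
Mei starts before Kenji ends → Kenji and Mei overlap.
Rohan starts exactly when Kenji ends (back-to-back, no overlap), so nothing later overlaps Kenji either.
Rohan starts before Mei ends → Mei and Rohan overlap.
Ravi starts before Mei ends → Mei and Ravi overlap.
Declan starts after Mei ends, so nothing later overlaps Mei either.
Ravi starts before Rohan ends → Rohan and Ravi overlap.
Declan starts after Rohan ends, so nothing later overlaps Rohan either.
Declan starts after Ravi ends, so nothing later overlaps Ravi either.
Jonas starts before Declan ends → Declan and Jonas overlap.

Declan & Jonas, Kenji & Mei, Mei & Ravi, Mei & Rohan, Ravi & Rohan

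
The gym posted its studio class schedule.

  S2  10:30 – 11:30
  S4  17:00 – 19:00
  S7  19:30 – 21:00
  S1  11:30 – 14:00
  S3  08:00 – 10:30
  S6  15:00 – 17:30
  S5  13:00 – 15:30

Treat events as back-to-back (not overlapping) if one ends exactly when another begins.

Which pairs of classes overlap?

S1 & S5, S4 & S6, S5 & S6

Two intervals overlap when each starts before the other ends.
Sorted by start: S3, S2, S1, S5, S6, S4, S7.
S2 starts exactly when S3 ends (back-to-back, no overlap), so S3 has no further overlaps.
S1 starts exactly when S2 ends (back-to-back, no overlap), so S2 has no further overlaps.
S5 starts before S1 ends → S1 and S5 overlap.
S6 starts after S1 ends, so S1 has no further overlaps.
S6 starts before S5 ends → S5 and S6 overlap.
S4 starts after S5 ends, so S5 has no further overlaps.
S4 starts before S6 ends → S6 and S4 overlap.
S7 starts after S6 ends.
S7 starts after S4 ends.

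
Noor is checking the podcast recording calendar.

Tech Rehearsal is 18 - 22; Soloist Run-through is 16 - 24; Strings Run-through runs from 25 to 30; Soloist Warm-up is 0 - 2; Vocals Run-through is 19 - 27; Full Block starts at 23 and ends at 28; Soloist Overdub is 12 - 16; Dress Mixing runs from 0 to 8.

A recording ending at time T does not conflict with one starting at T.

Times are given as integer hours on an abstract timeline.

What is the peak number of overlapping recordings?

3

Walk through starts and ends in time order (an end at T is processed before a start at T):
0 start Dress Mixing → 1
0 start Soloist Warm-up → 2
2 end Soloist Warm-up → 1
8 end Dress Mixing → 0
12 start Soloist Overdub → 1
16 end Soloist Overdub → 0
16 start Soloist Run-through → 1
18 start Tech Rehearsal → 2
19 start Vocals Run-through → 3
22 end Tech Rehearsal → 2
23 start Full Block → 3
24 end Soloist Run-through → 2
25 start Strings Run-through → 3
27 end Vocals Run-through → 2
28 end Full Block → 1
30 end Strings Run-through → 0
Peak is 3, at 19 (Soloist Run-through, Tech Rehearsal, Vocals Run-through).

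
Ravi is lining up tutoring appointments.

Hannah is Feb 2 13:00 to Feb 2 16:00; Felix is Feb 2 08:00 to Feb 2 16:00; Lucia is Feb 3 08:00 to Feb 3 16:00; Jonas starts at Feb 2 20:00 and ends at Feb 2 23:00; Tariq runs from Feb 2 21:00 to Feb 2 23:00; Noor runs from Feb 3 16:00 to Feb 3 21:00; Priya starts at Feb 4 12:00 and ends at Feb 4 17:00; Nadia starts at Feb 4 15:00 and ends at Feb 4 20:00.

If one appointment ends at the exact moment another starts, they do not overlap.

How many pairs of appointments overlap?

Sorted by start: Felix, Hannah, Jonas, Tariq, Lucia, Noor, Priya, Nadia.
Hannah starts before Felix ends → Felix and Hannah overlap.
Jonas starts after Felix ends; Felix is clear from here.
Jonas starts after Hannah ends; Hannah is clear from here.
Tariq starts before Jonas ends → Jonas and Tariq overlap.
Lucia starts after Jonas ends; Jonas is clear from here.
Lucia starts after Tariq ends; Tariq is clear from here.
Noor starts exactly when Lucia ends (back-to-back, no overlap); Lucia is clear from here.
Priya starts after Noor ends; Noor is clear from here.
Nadia starts before Priya ends → Priya and Nadia overlap.
Overlapping pairs: Felix & Hannah, Jonas & Tariq, Nadia & Priya — 3 in total.

3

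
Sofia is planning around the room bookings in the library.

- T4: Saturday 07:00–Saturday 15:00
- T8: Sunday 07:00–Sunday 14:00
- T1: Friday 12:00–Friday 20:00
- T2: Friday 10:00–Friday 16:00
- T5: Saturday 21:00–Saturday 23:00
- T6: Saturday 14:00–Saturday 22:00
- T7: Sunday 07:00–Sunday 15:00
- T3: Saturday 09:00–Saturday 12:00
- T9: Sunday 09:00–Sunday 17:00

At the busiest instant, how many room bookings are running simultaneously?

3

Sort all start/end points and keep a running count:
Friday 10:00 start T2 → 1
Friday 12:00 start T1 → 2
Friday 16:00 end T2 → 1
Friday 20:00 end T1 → 0
Saturday 07:00 start T4 → 1
Saturday 09:00 start T3 → 2
Saturday 12:00 end T3 → 1
Saturday 14:00 start T6 → 2
Saturday 15:00 end T4 → 1
Saturday 21:00 start T5 → 2
Saturday 22:00 end T6 → 1
Saturday 23:00 end T5 → 0
Sunday 07:00 start T7 → 1
Sunday 07:00 start T8 → 2
Sunday 09:00 start T9 → 3
Sunday 14:00 end T8 → 2
Sunday 15:00 end T7 → 1
Sunday 17:00 end T9 → 0
Peak is 3, at Sunday 09:00 (T7, T8, T9).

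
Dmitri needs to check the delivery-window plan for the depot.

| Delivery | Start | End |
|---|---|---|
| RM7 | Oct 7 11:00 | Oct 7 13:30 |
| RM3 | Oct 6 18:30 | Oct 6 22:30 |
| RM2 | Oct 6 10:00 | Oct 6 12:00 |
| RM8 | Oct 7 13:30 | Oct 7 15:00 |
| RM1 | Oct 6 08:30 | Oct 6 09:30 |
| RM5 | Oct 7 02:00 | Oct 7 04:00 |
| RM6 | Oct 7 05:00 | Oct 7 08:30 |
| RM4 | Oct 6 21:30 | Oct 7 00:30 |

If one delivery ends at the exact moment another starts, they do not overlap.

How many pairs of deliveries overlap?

1

Sorted by start: RM1, RM2, RM3, RM4, RM5, RM6, RM7, RM8.
RM2 starts after RM1 ends, so RM1 has no further overlaps.
RM3 starts after RM2 ends, so RM2 has no further overlaps.
RM4 starts before RM3 ends → RM3 and RM4 overlap.
RM5 starts after RM3 ends, so RM3 has no further overlaps.
RM5 starts after RM4 ends, so RM4 has no further overlaps.
RM6 starts after RM5 ends, so RM5 has no further overlaps.
RM7 starts after RM6 ends, so RM6 has no further overlaps.
RM8 starts exactly when RM7 ends (back-to-back, no overlap).
Overlapping pairs: RM3 & RM4 — 1 in total.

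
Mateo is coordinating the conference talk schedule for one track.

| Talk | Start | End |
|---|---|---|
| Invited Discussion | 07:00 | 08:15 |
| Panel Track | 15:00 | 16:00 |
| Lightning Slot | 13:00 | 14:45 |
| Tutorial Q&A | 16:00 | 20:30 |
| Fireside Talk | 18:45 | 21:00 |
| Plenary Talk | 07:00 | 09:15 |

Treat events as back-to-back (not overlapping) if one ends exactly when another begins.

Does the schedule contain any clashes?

Sorted by start: Plenary Talk, Invited Discussion, Lightning Slot, Panel Track, Tutorial Q&A, Fireside Talk.
Invited Discussion starts before Plenary Talk ends → Plenary Talk and Invited Discussion overlap.
That's a conflict, so the schedule is not conflict-free.

Yes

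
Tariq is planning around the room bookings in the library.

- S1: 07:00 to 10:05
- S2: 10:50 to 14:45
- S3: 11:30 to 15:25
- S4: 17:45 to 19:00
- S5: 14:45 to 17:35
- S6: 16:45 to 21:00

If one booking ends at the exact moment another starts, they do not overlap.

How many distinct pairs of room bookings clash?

Sorted by start: S1, S2, S3, S5, S6, S4.
S2 starts after S1 ends — done with S1.
S3 starts before S2 ends → S2 and S3 overlap.
S5 starts exactly when S2 ends (back-to-back, no overlap) — done with S2.
S5 starts before S3 ends → S3 and S5 overlap.
S6 starts after S3 ends — done with S3.
S6 starts before S5 ends → S5 and S6 overlap.
S4 starts after S5 ends.
S4 starts before S6 ends → S6 and S4 overlap.
Overlapping pairs: S2 & S3, S3 & S5, S4 & S6, S5 & S6 — 4 in total.

4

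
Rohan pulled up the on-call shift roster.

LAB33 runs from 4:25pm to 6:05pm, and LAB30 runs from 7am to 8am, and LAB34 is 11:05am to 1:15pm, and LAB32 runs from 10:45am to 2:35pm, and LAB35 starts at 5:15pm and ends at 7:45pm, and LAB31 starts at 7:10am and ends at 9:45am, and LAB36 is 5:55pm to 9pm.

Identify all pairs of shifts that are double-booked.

Sorted by start: LAB30, LAB31, LAB32, LAB34, LAB33, LAB35, LAB36.
LAB31 starts before LAB30 ends → LAB30 and LAB31 overlap.
LAB32 starts after LAB30 ends; LAB30 is clear from here.
LAB32 starts after LAB31 ends; LAB31 is clear from here.
LAB34 starts before LAB32 ends → LAB32 and LAB34 overlap.
LAB33 starts after LAB32 ends; LAB32 is clear from here.
LAB33 starts after LAB34 ends; LAB34 is clear from here.
LAB35 starts before LAB33 ends → LAB33 and LAB35 overlap.
LAB36 starts before LAB33 ends → LAB33 and LAB36 overlap.
LAB36 starts before LAB35 ends → LAB35 and LAB36 overlap.

LAB30 & LAB31, LAB32 & LAB34, LAB33 & LAB35, LAB33 & LAB36, LAB35 & LAB36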